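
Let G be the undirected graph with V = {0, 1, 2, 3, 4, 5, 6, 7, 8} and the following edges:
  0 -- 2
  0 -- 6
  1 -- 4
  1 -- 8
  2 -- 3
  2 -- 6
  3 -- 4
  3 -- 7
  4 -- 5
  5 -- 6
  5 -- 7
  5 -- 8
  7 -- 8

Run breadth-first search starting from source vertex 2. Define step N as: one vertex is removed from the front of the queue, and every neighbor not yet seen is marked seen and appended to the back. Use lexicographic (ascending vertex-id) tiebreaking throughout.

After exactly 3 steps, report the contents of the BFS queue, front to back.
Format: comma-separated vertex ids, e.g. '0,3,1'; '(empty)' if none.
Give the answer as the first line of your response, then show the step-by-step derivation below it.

6,4,7

step 1: dequeue 2; queue=[0,3,6]; order=2
step 2: dequeue 0; queue=[3,6]; order=2,0
step 3: dequeue 3; queue=[6,4,7]; order=2,0,3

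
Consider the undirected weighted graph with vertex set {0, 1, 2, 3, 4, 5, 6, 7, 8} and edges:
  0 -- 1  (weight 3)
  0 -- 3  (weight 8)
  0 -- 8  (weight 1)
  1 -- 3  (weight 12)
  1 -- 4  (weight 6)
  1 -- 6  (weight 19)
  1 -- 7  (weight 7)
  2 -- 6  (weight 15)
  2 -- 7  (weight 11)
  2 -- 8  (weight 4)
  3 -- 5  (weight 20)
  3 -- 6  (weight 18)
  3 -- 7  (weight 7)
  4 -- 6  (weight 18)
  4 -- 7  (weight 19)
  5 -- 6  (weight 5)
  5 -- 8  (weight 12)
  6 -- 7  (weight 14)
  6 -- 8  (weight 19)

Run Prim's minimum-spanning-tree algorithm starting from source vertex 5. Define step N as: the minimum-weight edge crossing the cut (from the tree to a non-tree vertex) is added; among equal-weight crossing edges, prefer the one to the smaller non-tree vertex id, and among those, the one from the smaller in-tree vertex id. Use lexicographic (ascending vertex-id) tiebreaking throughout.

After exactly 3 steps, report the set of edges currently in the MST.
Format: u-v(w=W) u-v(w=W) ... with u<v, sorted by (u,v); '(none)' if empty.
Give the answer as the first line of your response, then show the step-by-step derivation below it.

0-8(w=1) 5-6(w=5) 5-8(w=12)

step 1: add edge 5-6 (w=5); MST = {5-6(w=5)}
step 2: add edge 5-8 (w=12); MST = {5-6(w=5) 5-8(w=12)}
step 3: add edge 0-8 (w=1); MST = {0-8(w=1) 5-6(w=5) 5-8(w=12)}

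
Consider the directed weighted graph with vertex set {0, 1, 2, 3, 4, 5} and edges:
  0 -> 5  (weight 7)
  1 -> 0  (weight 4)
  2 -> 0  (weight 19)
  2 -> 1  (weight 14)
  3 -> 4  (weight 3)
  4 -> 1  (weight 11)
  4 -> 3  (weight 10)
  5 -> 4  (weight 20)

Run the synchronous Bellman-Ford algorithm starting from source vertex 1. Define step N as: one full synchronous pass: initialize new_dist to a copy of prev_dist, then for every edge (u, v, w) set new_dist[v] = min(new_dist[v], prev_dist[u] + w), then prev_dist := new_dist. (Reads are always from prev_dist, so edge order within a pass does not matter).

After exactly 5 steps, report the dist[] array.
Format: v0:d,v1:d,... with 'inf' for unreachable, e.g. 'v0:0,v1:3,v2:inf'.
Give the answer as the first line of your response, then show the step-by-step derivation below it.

v0:4,v1:0,v2:inf,v3:41,v4:31,v5:11

step 1: dist = v0:4,v1:0,v2:inf,v3:inf,v4:inf,v5:inf
step 2: dist = v0:4,v1:0,v2:inf,v3:inf,v4:inf,v5:11
step 3: dist = v0:4,v1:0,v2:inf,v3:inf,v4:31,v5:11
step 4: dist = v0:4,v1:0,v2:inf,v3:41,v4:31,v5:11
step 5: dist = v0:4,v1:0,v2:inf,v3:41,v4:31,v5:11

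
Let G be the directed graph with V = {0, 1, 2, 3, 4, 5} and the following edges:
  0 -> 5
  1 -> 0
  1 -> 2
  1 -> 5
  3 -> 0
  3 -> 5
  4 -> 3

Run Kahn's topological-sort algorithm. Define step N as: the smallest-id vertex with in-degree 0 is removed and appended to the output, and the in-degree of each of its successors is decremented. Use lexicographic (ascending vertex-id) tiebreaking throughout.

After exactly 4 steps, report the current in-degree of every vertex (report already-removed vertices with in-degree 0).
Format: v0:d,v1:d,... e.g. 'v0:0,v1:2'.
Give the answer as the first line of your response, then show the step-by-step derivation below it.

v0:0,v1:0,v2:0,v3:0,v4:0,v5:1

step 1: output 1; order=[1]; indeg=(1,0,0,1,0,2)
step 2: output 2; order=[1,2]; indeg=(1,0,0,1,0,2)
step 3: output 4; order=[1,2,4]; indeg=(1,0,0,0,0,2)
step 4: output 3; order=[1,2,4,3]; indeg=(0,0,0,0,0,1)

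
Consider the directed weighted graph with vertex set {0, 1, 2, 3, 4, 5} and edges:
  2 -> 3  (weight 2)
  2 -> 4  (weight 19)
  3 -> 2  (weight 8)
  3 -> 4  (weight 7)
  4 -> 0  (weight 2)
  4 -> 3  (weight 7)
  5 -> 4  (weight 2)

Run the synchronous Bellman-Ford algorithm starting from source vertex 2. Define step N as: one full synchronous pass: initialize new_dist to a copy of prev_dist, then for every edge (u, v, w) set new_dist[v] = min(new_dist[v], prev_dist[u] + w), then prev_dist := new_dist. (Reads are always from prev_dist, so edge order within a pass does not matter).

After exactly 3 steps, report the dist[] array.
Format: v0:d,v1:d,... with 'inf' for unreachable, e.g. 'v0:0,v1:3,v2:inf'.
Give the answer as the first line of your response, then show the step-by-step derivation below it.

v0:11,v1:inf,v2:0,v3:2,v4:9,v5:inf

step 1: dist = v0:inf,v1:inf,v2:0,v3:2,v4:19,v5:inf
step 2: dist = v0:21,v1:inf,v2:0,v3:2,v4:9,v5:inf
step 3: dist = v0:11,v1:inf,v2:0,v3:2,v4:9,v5:inf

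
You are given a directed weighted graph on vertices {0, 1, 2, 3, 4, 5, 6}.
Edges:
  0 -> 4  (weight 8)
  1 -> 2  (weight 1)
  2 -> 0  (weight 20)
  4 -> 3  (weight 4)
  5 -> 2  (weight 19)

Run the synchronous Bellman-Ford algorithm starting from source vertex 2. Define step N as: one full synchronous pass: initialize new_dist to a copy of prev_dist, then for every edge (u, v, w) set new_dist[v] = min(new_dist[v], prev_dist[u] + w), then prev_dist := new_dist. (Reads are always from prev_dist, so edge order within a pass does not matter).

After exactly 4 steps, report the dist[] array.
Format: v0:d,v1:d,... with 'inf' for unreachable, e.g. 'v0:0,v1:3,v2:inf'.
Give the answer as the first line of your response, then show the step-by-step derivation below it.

v0:20,v1:inf,v2:0,v3:32,v4:28,v5:inf,v6:inf

step 1: dist = v0:20,v1:inf,v2:0,v3:inf,v4:inf,v5:inf,v6:inf
step 2: dist = v0:20,v1:inf,v2:0,v3:inf,v4:28,v5:inf,v6:inf
step 3: dist = v0:20,v1:inf,v2:0,v3:32,v4:28,v5:inf,v6:inf
step 4: dist = v0:20,v1:inf,v2:0,v3:32,v4:28,v5:inf,v6:inf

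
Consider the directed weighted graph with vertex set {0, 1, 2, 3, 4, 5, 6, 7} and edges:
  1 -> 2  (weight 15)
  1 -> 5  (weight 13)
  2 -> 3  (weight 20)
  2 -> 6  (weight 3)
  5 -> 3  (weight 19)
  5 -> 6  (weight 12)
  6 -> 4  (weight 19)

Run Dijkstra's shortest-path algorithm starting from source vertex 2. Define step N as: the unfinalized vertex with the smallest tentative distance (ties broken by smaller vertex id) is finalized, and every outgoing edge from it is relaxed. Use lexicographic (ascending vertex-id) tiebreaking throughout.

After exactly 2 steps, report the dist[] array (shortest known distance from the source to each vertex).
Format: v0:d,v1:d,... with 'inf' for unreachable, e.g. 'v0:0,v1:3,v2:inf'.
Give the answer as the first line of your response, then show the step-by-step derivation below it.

v0:inf,v1:inf,v2:0,v3:20,v4:22,v5:inf,v6:3,v7:inf

step 1: dist = v0:inf,v1:inf,v2:0,v3:20,v4:inf,v5:inf,v6:3,v7:inf
step 2: dist = v0:inf,v1:inf,v2:0,v3:20,v4:22,v5:inf,v6:3,v7:inf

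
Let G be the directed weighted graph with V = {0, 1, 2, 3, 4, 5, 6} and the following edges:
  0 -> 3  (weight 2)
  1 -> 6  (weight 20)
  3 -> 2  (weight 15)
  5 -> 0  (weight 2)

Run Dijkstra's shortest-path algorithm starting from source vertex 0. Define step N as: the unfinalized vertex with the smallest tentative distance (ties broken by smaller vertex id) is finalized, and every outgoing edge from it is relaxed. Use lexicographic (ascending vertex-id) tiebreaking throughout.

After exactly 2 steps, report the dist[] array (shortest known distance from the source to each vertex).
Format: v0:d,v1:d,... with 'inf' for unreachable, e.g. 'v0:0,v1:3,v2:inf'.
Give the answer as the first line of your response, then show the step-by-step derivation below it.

v0:0,v1:inf,v2:17,v3:2,v4:inf,v5:inf,v6:inf

step 1: dist = v0:0,v1:inf,v2:inf,v3:2,v4:inf,v5:inf,v6:inf
step 2: dist = v0:0,v1:inf,v2:17,v3:2,v4:inf,v5:inf,v6:inf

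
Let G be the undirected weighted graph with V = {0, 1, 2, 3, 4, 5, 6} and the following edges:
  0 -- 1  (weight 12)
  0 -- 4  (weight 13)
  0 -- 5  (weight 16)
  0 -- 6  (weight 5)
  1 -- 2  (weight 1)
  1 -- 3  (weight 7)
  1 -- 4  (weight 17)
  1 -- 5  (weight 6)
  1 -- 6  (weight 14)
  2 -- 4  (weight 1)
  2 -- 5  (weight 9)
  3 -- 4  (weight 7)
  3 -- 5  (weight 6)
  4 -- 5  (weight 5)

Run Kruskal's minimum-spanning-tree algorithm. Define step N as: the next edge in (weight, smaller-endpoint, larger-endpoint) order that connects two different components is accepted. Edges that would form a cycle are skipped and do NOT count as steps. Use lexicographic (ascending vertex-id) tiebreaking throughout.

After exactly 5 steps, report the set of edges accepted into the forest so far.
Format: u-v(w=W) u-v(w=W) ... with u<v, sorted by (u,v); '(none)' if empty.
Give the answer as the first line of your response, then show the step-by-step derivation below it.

0-6(w=5) 1-2(w=1) 2-4(w=1) 3-5(w=6) 4-5(w=5)

step 1: add edge 1-2 (w=1); MST = {1-2(w=1)}
step 2: add edge 2-4 (w=1); MST = {1-2(w=1) 2-4(w=1)}
step 3: add edge 0-6 (w=5); MST = {0-6(w=5) 1-2(w=1) 2-4(w=1)}
step 4: add edge 4-5 (w=5); MST = {0-6(w=5) 1-2(w=1) 2-4(w=1) 4-5(w=5)}
step 5: add edge 3-5 (w=6); MST = {0-6(w=5) 1-2(w=1) 2-4(w=1) 3-5(w=6) 4-5(w=5)}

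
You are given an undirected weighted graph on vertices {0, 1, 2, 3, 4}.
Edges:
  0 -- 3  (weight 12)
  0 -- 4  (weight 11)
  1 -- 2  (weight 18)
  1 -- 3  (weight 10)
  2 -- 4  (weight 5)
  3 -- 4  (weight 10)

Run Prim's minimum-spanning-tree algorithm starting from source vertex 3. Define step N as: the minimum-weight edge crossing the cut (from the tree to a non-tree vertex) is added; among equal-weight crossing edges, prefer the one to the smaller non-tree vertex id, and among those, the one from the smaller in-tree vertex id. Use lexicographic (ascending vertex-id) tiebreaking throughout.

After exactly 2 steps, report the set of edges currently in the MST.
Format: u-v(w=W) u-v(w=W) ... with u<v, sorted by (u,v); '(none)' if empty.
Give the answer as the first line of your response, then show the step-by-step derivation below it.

1-3(w=10) 3-4(w=10)

step 1: add edge 1-3 (w=10); MST = {1-3(w=10)}
step 2: add edge 3-4 (w=10); MST = {1-3(w=10) 3-4(w=10)}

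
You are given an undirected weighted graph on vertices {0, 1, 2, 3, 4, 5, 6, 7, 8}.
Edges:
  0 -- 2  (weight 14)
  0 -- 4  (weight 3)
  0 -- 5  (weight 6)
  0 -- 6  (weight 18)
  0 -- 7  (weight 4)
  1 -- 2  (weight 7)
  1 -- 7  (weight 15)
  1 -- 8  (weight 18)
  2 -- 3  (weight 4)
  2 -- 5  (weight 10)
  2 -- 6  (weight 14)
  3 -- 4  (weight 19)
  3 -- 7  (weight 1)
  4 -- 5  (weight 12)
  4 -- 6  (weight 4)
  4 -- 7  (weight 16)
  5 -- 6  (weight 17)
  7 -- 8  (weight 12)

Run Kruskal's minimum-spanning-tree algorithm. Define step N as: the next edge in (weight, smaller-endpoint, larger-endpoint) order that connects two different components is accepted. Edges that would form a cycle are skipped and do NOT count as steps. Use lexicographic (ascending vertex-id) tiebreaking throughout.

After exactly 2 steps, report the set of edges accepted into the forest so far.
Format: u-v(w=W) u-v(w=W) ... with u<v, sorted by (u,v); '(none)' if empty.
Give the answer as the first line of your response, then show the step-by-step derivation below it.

0-4(w=3) 3-7(w=1)

step 1: add edge 3-7 (w=1); MST = {3-7(w=1)}
step 2: add edge 0-4 (w=3); MST = {0-4(w=3) 3-7(w=1)}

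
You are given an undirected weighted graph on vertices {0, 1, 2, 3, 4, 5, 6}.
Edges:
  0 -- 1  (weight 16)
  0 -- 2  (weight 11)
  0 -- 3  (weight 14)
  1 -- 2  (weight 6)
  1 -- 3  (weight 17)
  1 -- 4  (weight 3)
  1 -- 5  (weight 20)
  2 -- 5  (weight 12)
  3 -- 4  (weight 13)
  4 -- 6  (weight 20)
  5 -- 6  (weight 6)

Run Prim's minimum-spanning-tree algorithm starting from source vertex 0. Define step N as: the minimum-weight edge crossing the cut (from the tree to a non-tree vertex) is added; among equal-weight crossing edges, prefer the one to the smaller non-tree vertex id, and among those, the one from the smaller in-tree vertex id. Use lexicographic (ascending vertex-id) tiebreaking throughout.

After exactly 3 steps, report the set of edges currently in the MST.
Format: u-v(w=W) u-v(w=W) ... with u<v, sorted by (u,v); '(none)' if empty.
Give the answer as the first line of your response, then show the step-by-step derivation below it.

0-2(w=11) 1-2(w=6) 1-4(w=3)

step 1: add edge 0-2 (w=11); MST = {0-2(w=11)}
step 2: add edge 1-2 (w=6); MST = {0-2(w=11) 1-2(w=6)}
step 3: add edge 1-4 (w=3); MST = {0-2(w=11) 1-2(w=6) 1-4(w=3)}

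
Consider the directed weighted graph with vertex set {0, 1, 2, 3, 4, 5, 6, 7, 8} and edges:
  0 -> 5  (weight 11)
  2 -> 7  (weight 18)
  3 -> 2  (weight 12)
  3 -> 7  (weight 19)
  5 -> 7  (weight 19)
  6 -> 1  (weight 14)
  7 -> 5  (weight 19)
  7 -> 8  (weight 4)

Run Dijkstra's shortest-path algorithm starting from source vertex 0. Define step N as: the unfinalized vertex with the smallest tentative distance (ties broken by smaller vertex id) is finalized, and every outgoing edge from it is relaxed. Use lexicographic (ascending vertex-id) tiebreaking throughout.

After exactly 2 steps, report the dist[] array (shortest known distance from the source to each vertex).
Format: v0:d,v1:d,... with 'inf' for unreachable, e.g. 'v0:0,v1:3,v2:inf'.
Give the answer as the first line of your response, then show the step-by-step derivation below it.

v0:0,v1:inf,v2:inf,v3:inf,v4:inf,v5:11,v6:inf,v7:30,v8:inf

step 1: dist = v0:0,v1:inf,v2:inf,v3:inf,v4:inf,v5:11,v6:inf,v7:inf,v8:inf
step 2: dist = v0:0,v1:inf,v2:inf,v3:inf,v4:inf,v5:11,v6:inf,v7:30,v8:inf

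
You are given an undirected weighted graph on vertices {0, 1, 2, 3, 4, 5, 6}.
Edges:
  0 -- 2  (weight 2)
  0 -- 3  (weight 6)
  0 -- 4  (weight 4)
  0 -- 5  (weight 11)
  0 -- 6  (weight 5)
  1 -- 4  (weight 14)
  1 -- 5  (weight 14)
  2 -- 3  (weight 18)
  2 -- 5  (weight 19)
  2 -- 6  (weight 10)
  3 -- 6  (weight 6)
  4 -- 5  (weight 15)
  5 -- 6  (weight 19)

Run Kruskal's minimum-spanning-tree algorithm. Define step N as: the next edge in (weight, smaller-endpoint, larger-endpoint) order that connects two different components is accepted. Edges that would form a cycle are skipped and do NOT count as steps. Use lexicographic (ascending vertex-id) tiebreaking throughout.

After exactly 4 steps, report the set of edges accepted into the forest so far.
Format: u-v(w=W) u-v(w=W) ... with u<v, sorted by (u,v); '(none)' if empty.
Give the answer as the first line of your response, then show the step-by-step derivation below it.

0-2(w=2) 0-3(w=6) 0-4(w=4) 0-6(w=5)

step 1: add edge 0-2 (w=2); MST = {0-2(w=2)}
step 2: add edge 0-4 (w=4); MST = {0-2(w=2) 0-4(w=4)}
step 3: add edge 0-6 (w=5); MST = {0-2(w=2) 0-4(w=4) 0-6(w=5)}
step 4: add edge 0-3 (w=6); MST = {0-2(w=2) 0-3(w=6) 0-4(w=4) 0-6(w=5)}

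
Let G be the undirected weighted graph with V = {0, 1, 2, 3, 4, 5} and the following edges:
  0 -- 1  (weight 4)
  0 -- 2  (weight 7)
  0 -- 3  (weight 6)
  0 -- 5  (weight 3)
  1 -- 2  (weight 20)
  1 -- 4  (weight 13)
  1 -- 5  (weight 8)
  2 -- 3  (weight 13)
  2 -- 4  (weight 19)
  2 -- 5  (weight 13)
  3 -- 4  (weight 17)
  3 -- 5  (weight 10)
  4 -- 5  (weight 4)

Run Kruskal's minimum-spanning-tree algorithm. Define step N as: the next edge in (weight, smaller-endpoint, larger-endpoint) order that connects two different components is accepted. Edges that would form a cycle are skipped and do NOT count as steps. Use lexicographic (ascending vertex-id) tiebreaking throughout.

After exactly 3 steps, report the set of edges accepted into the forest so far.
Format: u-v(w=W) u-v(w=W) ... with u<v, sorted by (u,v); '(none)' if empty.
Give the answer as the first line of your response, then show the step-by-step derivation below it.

0-1(w=4) 0-5(w=3) 4-5(w=4)

step 1: add edge 0-5 (w=3); MST = {0-5(w=3)}
step 2: add edge 0-1 (w=4); MST = {0-1(w=4) 0-5(w=3)}
step 3: add edge 4-5 (w=4); MST = {0-1(w=4) 0-5(w=3) 4-5(w=4)}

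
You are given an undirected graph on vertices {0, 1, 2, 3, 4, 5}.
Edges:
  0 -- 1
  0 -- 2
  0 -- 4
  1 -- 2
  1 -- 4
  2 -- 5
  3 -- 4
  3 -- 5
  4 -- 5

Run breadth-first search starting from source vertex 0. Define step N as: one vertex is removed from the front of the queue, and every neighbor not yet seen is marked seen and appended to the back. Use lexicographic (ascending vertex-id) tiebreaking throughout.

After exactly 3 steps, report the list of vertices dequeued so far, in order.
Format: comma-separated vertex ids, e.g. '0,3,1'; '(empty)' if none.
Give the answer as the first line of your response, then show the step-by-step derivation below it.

0,1,2

step 1: dequeue 0; queue=[1,2,4]; order=0
step 2: dequeue 1; queue=[2,4]; order=0,1
step 3: dequeue 2; queue=[4,5]; order=0,1,2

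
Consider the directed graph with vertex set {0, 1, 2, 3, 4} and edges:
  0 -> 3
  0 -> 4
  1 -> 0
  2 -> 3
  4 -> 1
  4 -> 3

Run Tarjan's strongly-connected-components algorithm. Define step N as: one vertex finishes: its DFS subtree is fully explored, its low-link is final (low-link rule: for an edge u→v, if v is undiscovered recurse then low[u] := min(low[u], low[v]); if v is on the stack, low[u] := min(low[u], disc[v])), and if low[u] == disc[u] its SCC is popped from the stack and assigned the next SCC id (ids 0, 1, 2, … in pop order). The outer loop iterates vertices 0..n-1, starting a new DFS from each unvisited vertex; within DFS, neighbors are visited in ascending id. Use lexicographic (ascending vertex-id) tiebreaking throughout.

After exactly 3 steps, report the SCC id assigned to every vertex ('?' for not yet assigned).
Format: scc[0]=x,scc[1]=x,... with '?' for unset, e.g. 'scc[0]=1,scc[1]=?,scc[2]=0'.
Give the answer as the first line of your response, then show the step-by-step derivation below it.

scc[0]=?,scc[1]=?,scc[2]=?,scc[3]=0,scc[4]=?

step 1: low=(low[0]=0,low[1]=?,low[2]=?,low[3]=1,low[4]=?); scc=(scc[0]=?,scc[1]=?,scc[2]=?,scc[3]=0,scc[4]=?)
step 2: low=(low[0]=0,low[1]=0,low[2]=?,low[3]=1,low[4]=2); scc=(scc[0]=?,scc[1]=?,scc[2]=?,scc[3]=0,scc[4]=?)
step 3: low=(low[0]=0,low[1]=0,low[2]=?,low[3]=1,low[4]=0); scc=(scc[0]=?,scc[1]=?,scc[2]=?,scc[3]=0,scc[4]=?)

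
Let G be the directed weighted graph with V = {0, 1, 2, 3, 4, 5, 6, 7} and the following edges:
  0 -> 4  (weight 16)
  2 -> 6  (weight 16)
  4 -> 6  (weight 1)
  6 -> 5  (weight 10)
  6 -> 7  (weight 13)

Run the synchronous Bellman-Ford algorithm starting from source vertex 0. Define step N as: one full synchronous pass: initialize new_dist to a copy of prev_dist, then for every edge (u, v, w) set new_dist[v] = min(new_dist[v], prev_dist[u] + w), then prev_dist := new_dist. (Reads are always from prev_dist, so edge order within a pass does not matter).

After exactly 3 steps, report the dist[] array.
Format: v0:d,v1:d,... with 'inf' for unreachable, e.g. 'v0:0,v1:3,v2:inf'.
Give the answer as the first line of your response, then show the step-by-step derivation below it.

v0:0,v1:inf,v2:inf,v3:inf,v4:16,v5:27,v6:17,v7:30

step 1: dist = v0:0,v1:inf,v2:inf,v3:inf,v4:16,v5:inf,v6:inf,v7:inf
step 2: dist = v0:0,v1:inf,v2:inf,v3:inf,v4:16,v5:inf,v6:17,v7:inf
step 3: dist = v0:0,v1:inf,v2:inf,v3:inf,v4:16,v5:27,v6:17,v7:30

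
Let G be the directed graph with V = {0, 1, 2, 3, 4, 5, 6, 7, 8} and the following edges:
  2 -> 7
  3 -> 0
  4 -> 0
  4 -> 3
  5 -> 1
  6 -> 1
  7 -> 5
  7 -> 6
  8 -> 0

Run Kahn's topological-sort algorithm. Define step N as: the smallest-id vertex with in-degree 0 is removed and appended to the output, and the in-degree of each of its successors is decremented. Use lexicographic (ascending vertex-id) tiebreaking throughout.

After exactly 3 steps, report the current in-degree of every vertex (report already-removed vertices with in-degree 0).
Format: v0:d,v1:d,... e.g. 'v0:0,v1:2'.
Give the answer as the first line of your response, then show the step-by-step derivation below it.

v0:1,v1:2,v2:0,v3:0,v4:0,v5:1,v6:1,v7:0,v8:0

step 1: output 2; order=[2]; indeg=(3,2,0,1,0,1,1,0,0)
step 2: output 4; order=[2,4]; indeg=(2,2,0,0,0,1,1,0,0)
step 3: output 3; order=[2,4,3]; indeg=(1,2,0,0,0,1,1,0,0)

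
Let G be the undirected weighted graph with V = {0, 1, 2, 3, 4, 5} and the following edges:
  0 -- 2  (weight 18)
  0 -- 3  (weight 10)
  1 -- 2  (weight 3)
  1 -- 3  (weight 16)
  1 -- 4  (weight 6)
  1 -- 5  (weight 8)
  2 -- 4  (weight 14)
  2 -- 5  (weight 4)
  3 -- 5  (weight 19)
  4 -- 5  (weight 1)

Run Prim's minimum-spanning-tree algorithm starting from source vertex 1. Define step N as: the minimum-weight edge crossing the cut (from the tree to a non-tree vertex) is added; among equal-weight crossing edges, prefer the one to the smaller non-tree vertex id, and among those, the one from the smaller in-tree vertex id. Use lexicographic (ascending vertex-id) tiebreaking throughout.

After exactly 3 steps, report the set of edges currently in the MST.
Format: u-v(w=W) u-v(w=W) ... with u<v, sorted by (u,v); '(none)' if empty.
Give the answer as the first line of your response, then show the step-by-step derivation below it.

1-2(w=3) 2-5(w=4) 4-5(w=1)

step 1: add edge 1-2 (w=3); MST = {1-2(w=3)}
step 2: add edge 2-5 (w=4); MST = {1-2(w=3) 2-5(w=4)}
step 3: add edge 4-5 (w=1); MST = {1-2(w=3) 2-5(w=4) 4-5(w=1)}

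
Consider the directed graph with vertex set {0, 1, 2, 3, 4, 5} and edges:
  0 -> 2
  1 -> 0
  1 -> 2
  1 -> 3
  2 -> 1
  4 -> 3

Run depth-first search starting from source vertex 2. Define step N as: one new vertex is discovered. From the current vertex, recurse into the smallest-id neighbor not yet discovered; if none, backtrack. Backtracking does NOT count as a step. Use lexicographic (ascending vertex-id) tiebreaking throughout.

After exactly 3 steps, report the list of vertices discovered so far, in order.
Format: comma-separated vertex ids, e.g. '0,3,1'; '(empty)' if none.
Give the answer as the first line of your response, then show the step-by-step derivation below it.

2,1,0

step 1: discover 2; path=2; order=2
step 2: discover 1; path=2>1; order=2,1
step 3: discover 0; path=2>1>0; order=2,1,0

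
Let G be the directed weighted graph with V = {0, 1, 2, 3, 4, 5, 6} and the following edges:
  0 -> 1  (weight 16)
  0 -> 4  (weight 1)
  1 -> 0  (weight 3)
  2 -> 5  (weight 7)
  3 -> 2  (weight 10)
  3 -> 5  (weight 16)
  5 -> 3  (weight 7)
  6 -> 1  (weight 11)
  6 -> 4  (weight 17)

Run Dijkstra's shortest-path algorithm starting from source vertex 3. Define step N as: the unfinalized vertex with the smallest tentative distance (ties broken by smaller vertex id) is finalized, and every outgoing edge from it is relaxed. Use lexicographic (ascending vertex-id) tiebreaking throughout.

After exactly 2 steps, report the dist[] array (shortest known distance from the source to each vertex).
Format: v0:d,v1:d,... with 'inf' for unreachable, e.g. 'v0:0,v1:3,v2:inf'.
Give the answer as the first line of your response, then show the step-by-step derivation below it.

v0:inf,v1:inf,v2:10,v3:0,v4:inf,v5:16,v6:inf

step 1: dist = v0:inf,v1:inf,v2:10,v3:0,v4:inf,v5:16,v6:inf
step 2: dist = v0:inf,v1:inf,v2:10,v3:0,v4:inf,v5:16,v6:inf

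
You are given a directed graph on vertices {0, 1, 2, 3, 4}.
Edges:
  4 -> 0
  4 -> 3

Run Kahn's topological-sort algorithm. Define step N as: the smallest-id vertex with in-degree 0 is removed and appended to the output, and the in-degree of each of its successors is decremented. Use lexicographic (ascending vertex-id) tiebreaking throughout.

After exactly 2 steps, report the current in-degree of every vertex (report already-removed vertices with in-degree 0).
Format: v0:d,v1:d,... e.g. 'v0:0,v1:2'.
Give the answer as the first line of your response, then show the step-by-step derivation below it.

v0:1,v1:0,v2:0,v3:1,v4:0

step 1: output 1; order=[1]; indeg=(1,0,0,1,0)
step 2: output 2; order=[1,2]; indeg=(1,0,0,1,0)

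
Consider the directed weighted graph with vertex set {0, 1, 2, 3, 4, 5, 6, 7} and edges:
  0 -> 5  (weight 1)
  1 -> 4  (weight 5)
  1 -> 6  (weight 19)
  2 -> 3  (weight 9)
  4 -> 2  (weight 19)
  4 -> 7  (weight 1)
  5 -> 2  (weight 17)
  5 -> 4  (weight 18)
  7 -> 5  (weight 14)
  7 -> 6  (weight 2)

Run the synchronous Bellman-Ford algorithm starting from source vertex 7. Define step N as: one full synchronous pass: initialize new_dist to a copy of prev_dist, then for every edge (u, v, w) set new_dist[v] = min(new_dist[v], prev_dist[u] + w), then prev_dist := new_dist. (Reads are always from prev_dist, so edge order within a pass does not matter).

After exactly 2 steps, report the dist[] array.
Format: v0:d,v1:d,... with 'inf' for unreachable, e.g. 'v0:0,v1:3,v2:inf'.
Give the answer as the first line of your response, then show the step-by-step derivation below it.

v0:inf,v1:inf,v2:31,v3:inf,v4:32,v5:14,v6:2,v7:0

step 1: dist = v0:inf,v1:inf,v2:inf,v3:inf,v4:inf,v5:14,v6:2,v7:0
step 2: dist = v0:inf,v1:inf,v2:31,v3:inf,v4:32,v5:14,v6:2,v7:0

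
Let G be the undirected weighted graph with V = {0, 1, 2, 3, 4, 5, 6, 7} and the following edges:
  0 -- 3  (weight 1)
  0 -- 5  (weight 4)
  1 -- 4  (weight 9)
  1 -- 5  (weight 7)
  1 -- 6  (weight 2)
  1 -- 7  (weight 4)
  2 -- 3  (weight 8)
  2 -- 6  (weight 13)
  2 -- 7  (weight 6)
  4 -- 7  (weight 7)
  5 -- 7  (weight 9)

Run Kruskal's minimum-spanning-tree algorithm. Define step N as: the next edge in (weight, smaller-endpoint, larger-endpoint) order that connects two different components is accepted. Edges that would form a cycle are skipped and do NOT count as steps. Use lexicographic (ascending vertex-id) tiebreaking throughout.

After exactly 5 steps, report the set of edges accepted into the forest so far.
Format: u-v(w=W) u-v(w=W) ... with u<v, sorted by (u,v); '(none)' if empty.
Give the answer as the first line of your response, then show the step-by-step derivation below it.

0-3(w=1) 0-5(w=4) 1-6(w=2) 1-7(w=4) 2-7(w=6)

step 1: add edge 0-3 (w=1); MST = {0-3(w=1)}
step 2: add edge 1-6 (w=2); MST = {0-3(w=1) 1-6(w=2)}
step 3: add edge 0-5 (w=4); MST = {0-3(w=1) 0-5(w=4) 1-6(w=2)}
step 4: add edge 1-7 (w=4); MST = {0-3(w=1) 0-5(w=4) 1-6(w=2) 1-7(w=4)}
step 5: add edge 2-7 (w=6); MST = {0-3(w=1) 0-5(w=4) 1-6(w=2) 1-7(w=4) 2-7(w=6)}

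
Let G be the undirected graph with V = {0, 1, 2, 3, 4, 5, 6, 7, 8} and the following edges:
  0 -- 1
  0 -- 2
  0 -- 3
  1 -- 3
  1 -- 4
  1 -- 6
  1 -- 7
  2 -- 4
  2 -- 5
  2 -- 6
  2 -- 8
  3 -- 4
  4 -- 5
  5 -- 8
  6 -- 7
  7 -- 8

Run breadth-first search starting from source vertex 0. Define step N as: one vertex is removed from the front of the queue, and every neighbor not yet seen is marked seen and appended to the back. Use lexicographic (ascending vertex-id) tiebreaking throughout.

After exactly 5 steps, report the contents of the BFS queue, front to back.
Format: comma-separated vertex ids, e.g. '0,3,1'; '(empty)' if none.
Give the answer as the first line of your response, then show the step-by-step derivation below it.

6,7,5,8

step 1: dequeue 0; queue=[1,2,3]; order=0
step 2: dequeue 1; queue=[2,3,4,6,7]; order=0,1
step 3: dequeue 2; queue=[3,4,6,7,5,8]; order=0,1,2
step 4: dequeue 3; queue=[4,6,7,5,8]; order=0,1,2,3
step 5: dequeue 4; queue=[6,7,5,8]; order=0,1,2,3,4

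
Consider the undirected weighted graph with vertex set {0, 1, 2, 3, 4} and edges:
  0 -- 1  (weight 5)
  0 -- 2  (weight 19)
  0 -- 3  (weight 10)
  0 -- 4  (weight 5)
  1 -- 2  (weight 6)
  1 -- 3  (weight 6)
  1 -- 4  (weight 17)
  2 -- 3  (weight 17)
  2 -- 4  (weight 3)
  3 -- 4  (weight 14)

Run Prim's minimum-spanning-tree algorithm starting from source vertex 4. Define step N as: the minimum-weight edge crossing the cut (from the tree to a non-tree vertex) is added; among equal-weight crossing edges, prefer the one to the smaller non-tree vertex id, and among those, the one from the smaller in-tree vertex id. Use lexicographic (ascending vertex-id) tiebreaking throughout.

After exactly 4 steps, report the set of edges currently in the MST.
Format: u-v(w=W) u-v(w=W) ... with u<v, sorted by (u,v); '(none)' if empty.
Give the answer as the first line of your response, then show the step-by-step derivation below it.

0-1(w=5) 0-4(w=5) 1-3(w=6) 2-4(w=3)

step 1: add edge 2-4 (w=3); MST = {2-4(w=3)}
step 2: add edge 0-4 (w=5); MST = {0-4(w=5) 2-4(w=3)}
step 3: add edge 0-1 (w=5); MST = {0-1(w=5) 0-4(w=5) 2-4(w=3)}
step 4: add edge 1-3 (w=6); MST = {0-1(w=5) 0-4(w=5) 1-3(w=6) 2-4(w=3)}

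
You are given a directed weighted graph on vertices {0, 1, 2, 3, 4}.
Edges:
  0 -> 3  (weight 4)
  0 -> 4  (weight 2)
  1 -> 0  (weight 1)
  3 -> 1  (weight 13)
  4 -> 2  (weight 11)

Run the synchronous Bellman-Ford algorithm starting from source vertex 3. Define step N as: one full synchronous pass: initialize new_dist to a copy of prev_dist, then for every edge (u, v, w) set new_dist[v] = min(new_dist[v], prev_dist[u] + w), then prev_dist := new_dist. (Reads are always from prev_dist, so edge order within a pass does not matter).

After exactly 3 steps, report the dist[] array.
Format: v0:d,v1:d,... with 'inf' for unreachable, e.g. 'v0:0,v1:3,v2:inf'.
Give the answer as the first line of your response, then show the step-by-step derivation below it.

v0:14,v1:13,v2:inf,v3:0,v4:16

step 1: dist = v0:inf,v1:13,v2:inf,v3:0,v4:inf
step 2: dist = v0:14,v1:13,v2:inf,v3:0,v4:inf
step 3: dist = v0:14,v1:13,v2:inf,v3:0,v4:16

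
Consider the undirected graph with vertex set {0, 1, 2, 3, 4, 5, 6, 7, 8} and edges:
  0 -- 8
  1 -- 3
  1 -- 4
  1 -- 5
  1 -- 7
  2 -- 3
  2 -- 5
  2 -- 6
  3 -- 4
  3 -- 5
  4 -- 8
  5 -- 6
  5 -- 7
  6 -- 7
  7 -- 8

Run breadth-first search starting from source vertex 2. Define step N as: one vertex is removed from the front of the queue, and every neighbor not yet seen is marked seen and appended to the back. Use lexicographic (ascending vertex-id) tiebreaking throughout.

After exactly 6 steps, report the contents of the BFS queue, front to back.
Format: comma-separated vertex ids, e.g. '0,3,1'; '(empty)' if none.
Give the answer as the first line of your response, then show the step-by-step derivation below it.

7,8

step 1: dequeue 2; queue=[3,5,6]; order=2
step 2: dequeue 3; queue=[5,6,1,4]; order=2,3
step 3: dequeue 5; queue=[6,1,4,7]; order=2,3,5
step 4: dequeue 6; queue=[1,4,7]; order=2,3,5,6
step 5: dequeue 1; queue=[4,7]; order=2,3,5,6,1
step 6: dequeue 4; queue=[7,8]; order=2,3,5,6,1,4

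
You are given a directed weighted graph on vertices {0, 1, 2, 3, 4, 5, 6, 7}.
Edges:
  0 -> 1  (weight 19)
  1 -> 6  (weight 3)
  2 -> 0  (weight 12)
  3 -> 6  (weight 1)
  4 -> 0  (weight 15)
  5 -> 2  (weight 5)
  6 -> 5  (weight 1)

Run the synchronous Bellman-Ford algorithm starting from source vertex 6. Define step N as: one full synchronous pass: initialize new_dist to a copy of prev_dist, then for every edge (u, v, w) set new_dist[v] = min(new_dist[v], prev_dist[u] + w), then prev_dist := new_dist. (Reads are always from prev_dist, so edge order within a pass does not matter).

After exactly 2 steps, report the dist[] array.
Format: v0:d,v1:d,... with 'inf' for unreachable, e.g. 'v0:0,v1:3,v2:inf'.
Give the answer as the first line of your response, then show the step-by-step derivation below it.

v0:inf,v1:inf,v2:6,v3:inf,v4:inf,v5:1,v6:0,v7:inf

step 1: dist = v0:inf,v1:inf,v2:inf,v3:inf,v4:inf,v5:1,v6:0,v7:inf
step 2: dist = v0:inf,v1:inf,v2:6,v3:inf,v4:inf,v5:1,v6:0,v7:inf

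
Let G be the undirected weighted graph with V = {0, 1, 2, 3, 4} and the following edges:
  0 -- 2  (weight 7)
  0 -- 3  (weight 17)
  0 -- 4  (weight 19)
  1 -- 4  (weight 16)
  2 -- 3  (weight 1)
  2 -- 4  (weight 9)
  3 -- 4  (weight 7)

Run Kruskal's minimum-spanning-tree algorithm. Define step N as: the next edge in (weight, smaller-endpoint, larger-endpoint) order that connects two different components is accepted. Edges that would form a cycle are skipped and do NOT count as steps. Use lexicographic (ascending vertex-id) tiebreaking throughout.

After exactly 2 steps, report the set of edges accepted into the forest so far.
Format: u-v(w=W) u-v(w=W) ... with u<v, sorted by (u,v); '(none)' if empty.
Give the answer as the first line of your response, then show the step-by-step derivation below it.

0-2(w=7) 2-3(w=1)

step 1: add edge 2-3 (w=1); MST = {2-3(w=1)}
step 2: add edge 0-2 (w=7); MST = {0-2(w=7) 2-3(w=1)}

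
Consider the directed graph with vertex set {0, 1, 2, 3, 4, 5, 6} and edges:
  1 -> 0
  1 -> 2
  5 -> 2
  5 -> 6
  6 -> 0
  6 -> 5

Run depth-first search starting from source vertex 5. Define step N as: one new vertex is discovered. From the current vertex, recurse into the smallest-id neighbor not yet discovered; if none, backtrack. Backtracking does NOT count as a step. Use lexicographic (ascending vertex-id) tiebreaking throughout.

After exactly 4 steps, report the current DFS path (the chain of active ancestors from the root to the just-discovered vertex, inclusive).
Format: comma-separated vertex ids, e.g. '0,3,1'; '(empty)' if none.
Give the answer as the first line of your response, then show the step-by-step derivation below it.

5,6,0

step 1: discover 5; path=5; order=5
step 2: discover 2; path=5>2; order=5,2
step 3: discover 6; path=5>6; order=5,2,6
step 4: discover 0; path=5>6>0; order=5,2,6,0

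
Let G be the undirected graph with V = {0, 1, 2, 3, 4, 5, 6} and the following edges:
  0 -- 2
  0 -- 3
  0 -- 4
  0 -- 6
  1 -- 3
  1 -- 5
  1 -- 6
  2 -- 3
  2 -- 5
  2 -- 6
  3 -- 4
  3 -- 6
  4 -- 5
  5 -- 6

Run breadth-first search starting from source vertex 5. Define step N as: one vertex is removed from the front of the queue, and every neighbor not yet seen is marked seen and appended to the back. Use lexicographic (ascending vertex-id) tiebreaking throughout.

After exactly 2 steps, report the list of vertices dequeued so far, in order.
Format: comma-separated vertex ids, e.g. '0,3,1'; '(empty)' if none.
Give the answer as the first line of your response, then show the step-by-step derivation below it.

5,1

step 1: dequeue 5; queue=[1,2,4,6]; order=5
step 2: dequeue 1; queue=[2,4,6,3]; order=5,1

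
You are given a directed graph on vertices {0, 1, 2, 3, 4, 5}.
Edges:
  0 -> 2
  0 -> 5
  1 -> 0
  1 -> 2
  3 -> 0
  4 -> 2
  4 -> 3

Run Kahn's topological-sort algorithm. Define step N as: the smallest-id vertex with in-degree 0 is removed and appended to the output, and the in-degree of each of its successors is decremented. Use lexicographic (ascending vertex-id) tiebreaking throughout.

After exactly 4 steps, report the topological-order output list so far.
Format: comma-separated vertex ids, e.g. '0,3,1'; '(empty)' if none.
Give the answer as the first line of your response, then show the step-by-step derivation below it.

1,4,3,0

step 1: output 1; order=[1]; indeg=(1,0,2,1,0,1)
step 2: output 4; order=[1,4]; indeg=(1,0,1,0,0,1)
step 3: output 3; order=[1,4,3]; indeg=(0,0,1,0,0,1)
step 4: output 0; order=[1,4,3,0]; indeg=(0,0,0,0,0,0)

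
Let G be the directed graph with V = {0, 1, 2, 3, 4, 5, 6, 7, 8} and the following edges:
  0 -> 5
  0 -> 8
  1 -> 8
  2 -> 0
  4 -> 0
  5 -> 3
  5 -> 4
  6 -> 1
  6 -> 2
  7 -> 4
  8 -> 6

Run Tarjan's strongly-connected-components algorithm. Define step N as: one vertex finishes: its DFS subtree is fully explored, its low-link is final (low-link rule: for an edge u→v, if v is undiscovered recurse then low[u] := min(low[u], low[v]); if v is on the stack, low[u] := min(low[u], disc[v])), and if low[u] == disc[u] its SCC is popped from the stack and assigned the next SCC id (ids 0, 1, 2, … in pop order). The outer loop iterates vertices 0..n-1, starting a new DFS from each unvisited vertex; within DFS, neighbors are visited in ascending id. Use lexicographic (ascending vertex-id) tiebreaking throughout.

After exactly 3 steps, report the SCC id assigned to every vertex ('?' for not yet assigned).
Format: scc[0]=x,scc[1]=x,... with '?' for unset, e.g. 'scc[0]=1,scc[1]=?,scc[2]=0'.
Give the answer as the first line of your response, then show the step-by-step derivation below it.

scc[0]=?,scc[1]=?,scc[2]=?,scc[3]=0,scc[4]=?,scc[5]=?,scc[6]=?,scc[7]=?,scc[8]=?

step 1: low=(low[0]=0,low[1]=?,low[2]=?,low[3]=2,low[4]=?,low[5]=1,low[6]=?,low[7]=?,low[8]=?); scc=(scc[0]=?,scc[1]=?,scc[2]=?,scc[3]=0,scc[4]=?,scc[5]=?,scc[6]=?,scc[7]=?,scc[8]=?)
step 2: low=(low[0]=0,low[1]=?,low[2]=?,low[3]=2,low[4]=0,low[5]=1,low[6]=?,low[7]=?,low[8]=?); scc=(scc[0]=?,scc[1]=?,scc[2]=?,scc[3]=0,scc[4]=?,scc[5]=?,scc[6]=?,scc[7]=?,scc[8]=?)
step 3: low=(low[0]=0,low[1]=?,low[2]=?,low[3]=2,low[4]=0,low[5]=0,low[6]=?,low[7]=?,low[8]=?); scc=(scc[0]=?,scc[1]=?,scc[2]=?,scc[3]=0,scc[4]=?,scc[5]=?,scc[6]=?,scc[7]=?,scc[8]=?)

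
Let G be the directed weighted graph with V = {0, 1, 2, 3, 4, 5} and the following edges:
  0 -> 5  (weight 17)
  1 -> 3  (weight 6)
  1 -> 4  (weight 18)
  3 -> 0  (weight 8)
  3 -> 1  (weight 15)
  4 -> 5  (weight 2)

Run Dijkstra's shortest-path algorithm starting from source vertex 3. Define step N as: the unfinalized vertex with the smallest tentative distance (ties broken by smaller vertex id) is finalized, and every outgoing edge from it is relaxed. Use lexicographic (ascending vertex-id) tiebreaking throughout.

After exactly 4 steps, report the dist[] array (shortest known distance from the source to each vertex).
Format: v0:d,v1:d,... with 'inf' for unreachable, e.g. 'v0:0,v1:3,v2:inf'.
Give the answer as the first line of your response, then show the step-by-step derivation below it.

v0:8,v1:15,v2:inf,v3:0,v4:33,v5:25

step 1: dist = v0:8,v1:15,v2:inf,v3:0,v4:inf,v5:inf
step 2: dist = v0:8,v1:15,v2:inf,v3:0,v4:inf,v5:25
step 3: dist = v0:8,v1:15,v2:inf,v3:0,v4:33,v5:25
step 4: dist = v0:8,v1:15,v2:inf,v3:0,v4:33,v5:25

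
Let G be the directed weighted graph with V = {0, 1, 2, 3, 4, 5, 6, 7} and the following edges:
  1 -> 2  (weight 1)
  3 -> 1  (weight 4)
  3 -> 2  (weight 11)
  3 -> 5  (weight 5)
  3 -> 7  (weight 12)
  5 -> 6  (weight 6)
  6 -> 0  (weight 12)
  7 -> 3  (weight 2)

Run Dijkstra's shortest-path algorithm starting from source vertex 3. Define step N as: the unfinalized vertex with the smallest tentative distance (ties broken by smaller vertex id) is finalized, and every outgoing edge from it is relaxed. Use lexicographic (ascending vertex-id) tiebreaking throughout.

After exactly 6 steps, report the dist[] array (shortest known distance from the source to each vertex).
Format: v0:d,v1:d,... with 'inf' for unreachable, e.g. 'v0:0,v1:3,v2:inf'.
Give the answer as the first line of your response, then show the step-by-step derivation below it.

v0:23,v1:4,v2:5,v3:0,v4:inf,v5:5,v6:11,v7:12

step 1: dist = v0:inf,v1:4,v2:11,v3:0,v4:inf,v5:5,v6:inf,v7:12
step 2: dist = v0:inf,v1:4,v2:5,v3:0,v4:inf,v5:5,v6:inf,v7:12
step 3: dist = v0:inf,v1:4,v2:5,v3:0,v4:inf,v5:5,v6:inf,v7:12
step 4: dist = v0:inf,v1:4,v2:5,v3:0,v4:inf,v5:5,v6:11,v7:12
step 5: dist = v0:23,v1:4,v2:5,v3:0,v4:inf,v5:5,v6:11,v7:12
step 6: dist = v0:23,v1:4,v2:5,v3:0,v4:inf,v5:5,v6:11,v7:12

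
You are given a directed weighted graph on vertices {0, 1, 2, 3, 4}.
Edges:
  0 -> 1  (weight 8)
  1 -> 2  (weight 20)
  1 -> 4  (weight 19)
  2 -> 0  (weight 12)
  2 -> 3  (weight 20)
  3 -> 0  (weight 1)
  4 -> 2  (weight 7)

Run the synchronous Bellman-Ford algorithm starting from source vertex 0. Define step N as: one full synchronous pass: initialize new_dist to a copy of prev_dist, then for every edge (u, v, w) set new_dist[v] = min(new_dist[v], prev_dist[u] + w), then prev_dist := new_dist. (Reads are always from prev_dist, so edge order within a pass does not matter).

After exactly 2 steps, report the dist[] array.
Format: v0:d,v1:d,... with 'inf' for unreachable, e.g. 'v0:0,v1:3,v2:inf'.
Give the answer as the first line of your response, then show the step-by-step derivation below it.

v0:0,v1:8,v2:28,v3:inf,v4:27

step 1: dist = v0:0,v1:8,v2:inf,v3:inf,v4:inf
step 2: dist = v0:0,v1:8,v2:28,v3:inf,v4:27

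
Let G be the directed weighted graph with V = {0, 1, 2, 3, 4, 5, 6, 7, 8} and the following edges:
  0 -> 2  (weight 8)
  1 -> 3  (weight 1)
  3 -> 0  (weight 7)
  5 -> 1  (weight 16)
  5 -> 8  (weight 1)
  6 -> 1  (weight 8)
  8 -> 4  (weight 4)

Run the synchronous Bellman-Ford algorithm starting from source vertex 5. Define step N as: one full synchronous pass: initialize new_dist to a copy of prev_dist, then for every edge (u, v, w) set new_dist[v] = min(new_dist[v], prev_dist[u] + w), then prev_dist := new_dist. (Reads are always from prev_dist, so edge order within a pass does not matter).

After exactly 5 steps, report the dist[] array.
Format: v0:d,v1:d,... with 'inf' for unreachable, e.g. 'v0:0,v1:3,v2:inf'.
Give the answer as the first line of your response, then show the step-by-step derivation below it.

v0:24,v1:16,v2:32,v3:17,v4:5,v5:0,v6:inf,v7:inf,v8:1

step 1: dist = v0:inf,v1:16,v2:inf,v3:inf,v4:inf,v5:0,v6:inf,v7:inf,v8:1
step 2: dist = v0:inf,v1:16,v2:inf,v3:17,v4:5,v5:0,v6:inf,v7:inf,v8:1
step 3: dist = v0:24,v1:16,v2:inf,v3:17,v4:5,v5:0,v6:inf,v7:inf,v8:1
step 4: dist = v0:24,v1:16,v2:32,v3:17,v4:5,v5:0,v6:inf,v7:inf,v8:1
step 5: dist = v0:24,v1:16,v2:32,v3:17,v4:5,v5:0,v6:inf,v7:inf,v8:1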